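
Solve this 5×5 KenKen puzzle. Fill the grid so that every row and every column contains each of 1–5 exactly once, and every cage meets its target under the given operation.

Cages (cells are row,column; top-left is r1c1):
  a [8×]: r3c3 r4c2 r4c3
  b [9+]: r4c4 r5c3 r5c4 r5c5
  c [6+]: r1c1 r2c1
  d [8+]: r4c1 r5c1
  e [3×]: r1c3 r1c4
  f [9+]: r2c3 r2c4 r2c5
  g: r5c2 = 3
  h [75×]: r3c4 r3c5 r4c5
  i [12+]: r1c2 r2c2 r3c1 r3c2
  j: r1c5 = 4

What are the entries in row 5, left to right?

5 3 1 4 2

Cage j is given, leaving r1c5 = 4.
The 3 cells of cage h must have product 75, which forces r3c4 = 5.
The 3 cells of cage h must have product 75, which forces r3c5 = 3.
The 3 cells of cage h must have product 75, so r4c5 = 5.
Cage g is given, which forces r5c2 = 3.
5 is placed in row 4, which forces r4c1 = 3.
Row 5 already has 3, which forces r5c1 = 5.
Cage c needs two cells with sum 6; hence r1c1 = 2.
The two cells of cage c must have sum 6, which forces r2c1 = 4.
Row 2 already has 4, leaving r2c4 = 3.
Column 1 already has 4; hence r3c1 = 1.
Cage b has sum 9, leaving r4c4 = 2.
Cage i needs sum 12, leaving r1c2 = 5.
Cage e needs two cells with product 3, so r1c3 = 3.
Column 4 now contains 3, so r1c4 = 1.
Cage i has sum 12, so r2c2 = 2.
3 is placed in row 2, which forces r2c3 = 5.
Cage f needs sum 9, which forces r2c5 = 1.
Cage i needs sum 12; hence r3c2 = 4.
The 3 cells of cage a must have product 8; hence r3c3 = 2.
Column 2 now contains 4, so r4c2 = 1.
1 is placed in row 4; hence r4c3 = 4.
Column 3 already has 4, which forces r5c3 = 1.
Column 4 now contains 1, leaving r5c4 = 4.
1 is placed in column 5; hence r5c5 = 2.
Completed grid: 2 5 3 1 4 / 4 2 5 3 1 / 1 4 2 5 3 / 3 1 4 2 5 / 5 3 1 4 2.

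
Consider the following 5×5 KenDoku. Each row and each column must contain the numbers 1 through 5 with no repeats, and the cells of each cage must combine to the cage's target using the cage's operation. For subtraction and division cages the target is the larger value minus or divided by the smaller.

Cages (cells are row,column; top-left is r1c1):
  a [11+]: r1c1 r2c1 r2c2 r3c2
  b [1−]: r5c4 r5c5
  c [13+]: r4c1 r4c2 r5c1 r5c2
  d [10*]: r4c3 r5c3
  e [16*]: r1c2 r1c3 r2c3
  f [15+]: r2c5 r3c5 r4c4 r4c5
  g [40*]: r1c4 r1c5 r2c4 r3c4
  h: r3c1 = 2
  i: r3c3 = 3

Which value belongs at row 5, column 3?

5

Cage h is given, so r3c1 = 2.
I is a freebie, leaving r3c3 = 3.
In row 1, 3 can only go at r1c1, so r1c1 = 3.
Column 3 needs a 1, and only r1c3 is open for it.
The 3 cells of cage e must have product 16, which forces r1c2 = 4.
The 3 cells of cage e must have product 16, so r2c3 = 4.
The 4 cells of cage a must have sum 11, which forces r2c2 = 2.
Cage g has product 40, so r2c4 = 1.
Cage g needs product 40, so r3c4 = 4.
Row 2 now contains 1; hence r2c1 = 5.
Row 2 already has 5, so r2c5 = 3.
Cage a needs sum 11, which forces r3c2 = 1.
Row 3 now contains 1, so r3c5 = 5.
Cage g needs product 40, leaving r1c4 = 5.
5 is placed in column 5, leaving r1c5 = 2.
Column 4 now contains 5, which forces r4c4 = 3.
2 is placed in column 5, leaving r4c5 = 4.
3 is placed in column 4, so r5c4 = 2.
Column 5 now contains 4, leaving r5c5 = 1.
4 is placed in row 4; hence r4c1 = 1.
3 is placed in row 4; hence r4c2 = 5.
Cage d needs two cells with product 10, which forces r4c3 = 2.
1 is placed in row 5, so r5c1 = 4.
The 4 cells of cage c must have sum 13; hence r5c2 = 3.
Row 5 already has 2, so r5c3 = 5.
Filled in: 3 4 1 5 2 / 5 2 4 1 3 / 2 1 3 4 5 / 1 5 2 3 4 / 4 3 5 2 1.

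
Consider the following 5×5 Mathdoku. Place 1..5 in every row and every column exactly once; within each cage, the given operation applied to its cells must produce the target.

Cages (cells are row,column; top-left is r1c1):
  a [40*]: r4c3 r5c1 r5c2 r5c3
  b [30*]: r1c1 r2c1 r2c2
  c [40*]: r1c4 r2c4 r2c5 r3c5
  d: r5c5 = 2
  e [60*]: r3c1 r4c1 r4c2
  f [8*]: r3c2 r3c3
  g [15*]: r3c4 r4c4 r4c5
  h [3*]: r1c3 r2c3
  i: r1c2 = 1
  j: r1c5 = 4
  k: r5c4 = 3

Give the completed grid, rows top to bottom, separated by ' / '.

5 1 3 2 4 / 2 3 1 4 5 / 3 2 4 5 1 / 4 5 2 1 3 / 1 4 5 3 2

Cage i is a single given cell; hence r1c2 = 1.
Row 1 now contains 1, so r1c3 = 3.
Cage j is a single given cell, which forces r1c5 = 4.
Column 3 already has 3, which forces r2c3 = 1.
Cage k is a single given cell, so r5c4 = 3.
D is a freebie; hence r5c5 = 2.
Cage c needs product 40, so r1c4 = 2.
The 4 cells of cage c must have product 40, leaving r2c4 = 4.
Column 5 already has 2, leaving r2c5 = 5.
Cage c has product 40, so r3c5 = 1.
Cage a has product 40, so r4c3 = 2.
Cage g has product 15, so r4c5 = 3.
Cage a has product 40, which forces r5c1 = 1.
2 is placed in row 1; hence r1c1 = 5.
The 3 cells of cage e must have product 60, which forces r3c1 = 3.
Cage f's pair has product 8, leaving r3c2 = 2.
2 is placed in column 3; hence r3c3 = 4.
Row 3 now contains 1, which forces r3c4 = 5.
Column 1 now contains 5; hence r4c1 = 4.
Row 4 now contains 4, leaving r4c2 = 5.
The 3 cells of cage g must have product 15; hence r4c4 = 1.
Column 2 already has 5, which forces r5c2 = 4.
Column 3 already has 4, so r5c3 = 5.
Column 1 now contains 3, leaving r2c1 = 2.
Column 2 now contains 2; hence r2c2 = 3.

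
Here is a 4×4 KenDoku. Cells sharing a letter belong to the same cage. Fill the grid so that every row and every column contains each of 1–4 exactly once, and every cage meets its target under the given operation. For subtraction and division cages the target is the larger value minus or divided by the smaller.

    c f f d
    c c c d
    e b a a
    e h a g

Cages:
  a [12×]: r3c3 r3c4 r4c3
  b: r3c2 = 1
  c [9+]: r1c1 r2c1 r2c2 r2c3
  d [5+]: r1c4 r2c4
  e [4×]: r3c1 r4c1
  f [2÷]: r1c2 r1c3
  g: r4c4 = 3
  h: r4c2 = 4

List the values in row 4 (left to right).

Cage b is given, leaving r3c2 = 1.
Cage h is given, leaving r4c2 = 4.
G is a freebie, so r4c4 = 3.
Column 2 already has 4, leaving r1c2 = 2.
2 is placed in column 2, which forces r2c2 = 3.
Row 3 now contains 1; hence r3c1 = 4.
Cage a needs product 12; hence r3c3 = 3.
Row 3 already has 4, so r3c4 = 2.
Row 4 already has 4, leaving r4c1 = 1.
1 is placed in row 4, leaving r4c3 = 2.
1 is placed in column 1; hence r1c1 = 3.
1 is placed in column 1; hence r2c1 = 2.
Cage c needs sum 9, leaving r2c3 = 1.
Row 2 now contains 1, which forces r2c4 = 4.
Column 3 already has 1, so r1c3 = 4.
Column 4 now contains 4, so r1c4 = 1.
Filled in: 3 2 4 1 / 2 3 1 4 / 4 1 3 2 / 1 4 2 3.

1 4 2 3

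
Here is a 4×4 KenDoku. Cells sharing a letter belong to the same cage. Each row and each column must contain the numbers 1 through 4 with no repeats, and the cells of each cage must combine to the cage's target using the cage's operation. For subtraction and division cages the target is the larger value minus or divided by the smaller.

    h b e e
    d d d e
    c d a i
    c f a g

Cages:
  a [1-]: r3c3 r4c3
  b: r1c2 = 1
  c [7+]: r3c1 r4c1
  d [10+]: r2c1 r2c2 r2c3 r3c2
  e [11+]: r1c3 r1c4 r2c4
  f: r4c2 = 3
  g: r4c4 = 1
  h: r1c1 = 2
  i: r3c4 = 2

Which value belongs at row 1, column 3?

Cage h is a single given cell, leaving r1c1 = 2.
B is a freebie, leaving r1c2 = 1.
Cage e has sum 11, leaving r1c3 = 4.
Cage e has sum 11, leaving r1c4 = 3.
The 3 cells of cage e must have sum 11, which forces r2c4 = 4.
Cage i is given, which forces r3c4 = 2.
Cage f is a single given cell, so r4c2 = 3.
Cage g is a single given cell, leaving r4c4 = 1.
Column 2 already has 3, which forces r2c2 = 2.
Cage c's pair has sum 7, which forces r3c1 = 3.
Column 2 already has 3; hence r3c2 = 4.
Row 3 already has 3, which forces r3c3 = 1.
Row 4 now contains 3; hence r4c1 = 4.
Row 4 already has 1; hence r4c3 = 2.
3 is placed in column 1, which forces r2c1 = 1.
Column 3 already has 1, leaving r2c3 = 3.
Completed grid: 2 1 4 3 / 1 2 3 4 / 3 4 1 2 / 4 3 2 1.

4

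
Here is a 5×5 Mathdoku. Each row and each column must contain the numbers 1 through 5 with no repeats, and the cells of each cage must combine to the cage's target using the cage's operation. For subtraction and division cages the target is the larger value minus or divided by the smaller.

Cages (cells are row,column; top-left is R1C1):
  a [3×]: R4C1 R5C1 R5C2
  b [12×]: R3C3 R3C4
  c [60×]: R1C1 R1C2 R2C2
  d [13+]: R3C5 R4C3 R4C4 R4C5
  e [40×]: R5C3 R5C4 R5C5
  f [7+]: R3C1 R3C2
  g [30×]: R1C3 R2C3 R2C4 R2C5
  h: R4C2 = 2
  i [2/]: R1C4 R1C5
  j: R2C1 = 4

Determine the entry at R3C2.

5

Cage j is a single given cell, so R2C1 = 4.
Cage a needs product 3, leaving R4C1 = 1.
Cage h is given, which forces R4C2 = 2.
The 3 cells of cage a must have product 3, which forces R5C1 = 3.
Cage a needs product 3; hence R5C2 = 1.
Column 1 already has 3, which forces R1C1 = 5.
The 3 cells of cage c must have product 60, leaving R1C2 = 4.
Cage c has product 60; hence R2C2 = 3.
The two cells of cage f must have sum 7, so R3C1 = 2.
Cage f needs two cells with sum 7, so R3C2 = 5.
Cage d needs sum 13, which forces R3C5 = 1.
Cage g has product 30, which forces R1C3 = 3.
The two cells of cage i must have quotient 2, leaving R1C4 = 1.
Column 5 already has 1; hence R1C5 = 2.
Column 5 now contains 2, leaving R2C5 = 5.
Column 3 now contains 3; hence R3C3 = 4.
Row 3 now contains 4, so R3C4 = 3.
Column 3 now contains 4, leaving R4C3 = 5.
Row 4 already has 5; hence R4C4 = 4.
Row 4 already has 4, so R4C5 = 3.
Column 3 already has 5, which forces R5C3 = 2.
Row 5 now contains 2; hence R5C4 = 5.
Column 5 already has 5, leaving R5C5 = 4.
2 is placed in column 3, so R2C3 = 1.
Row 2 now contains 5; hence R2C4 = 2.
The full grid is 5 4 3 1 2 / 4 3 1 2 5 / 2 5 4 3 1 / 1 2 5 4 3 / 3 1 2 5 4.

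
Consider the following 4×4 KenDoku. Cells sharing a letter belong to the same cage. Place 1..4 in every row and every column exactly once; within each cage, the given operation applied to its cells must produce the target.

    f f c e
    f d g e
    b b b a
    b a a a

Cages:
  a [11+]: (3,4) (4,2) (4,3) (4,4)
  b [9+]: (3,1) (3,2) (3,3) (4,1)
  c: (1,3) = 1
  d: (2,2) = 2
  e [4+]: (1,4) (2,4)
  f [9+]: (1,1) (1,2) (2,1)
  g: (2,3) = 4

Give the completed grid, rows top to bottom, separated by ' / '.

2 4 1 3 / 3 2 4 1 / 4 1 3 2 / 1 3 2 4

Cage c is a single given cell; hence (1,3) = 1.
Row 1 already has 1; hence (1,4) = 3.
Cage d is a single given cell, which forces (2,2) = 2.
G is a freebie, which forces (2,3) = 4.
Column 4 already has 3, which forces (2,4) = 1.
Cage f has sum 9, which forces (1,1) = 2.
Column 2 now contains 2, leaving (1,2) = 4.
4 is placed in row 2, leaving (2,1) = 3.
The 4 cells of cage a must have sum 11, which forces (3,4) = 2.
Column 1 already has 3, which forces (4,1) = 1.
Cage a needs sum 11, so (4,2) = 3.
The 4 cells of cage a must have sum 11, leaving (4,3) = 2.
The 4 cells of cage a must have sum 11, leaving (4,4) = 4.
Column 1 now contains 1, so (3,1) = 4.
Column 2 now contains 3; hence (3,2) = 1.
Row 3 already has 2, leaving (3,3) = 3.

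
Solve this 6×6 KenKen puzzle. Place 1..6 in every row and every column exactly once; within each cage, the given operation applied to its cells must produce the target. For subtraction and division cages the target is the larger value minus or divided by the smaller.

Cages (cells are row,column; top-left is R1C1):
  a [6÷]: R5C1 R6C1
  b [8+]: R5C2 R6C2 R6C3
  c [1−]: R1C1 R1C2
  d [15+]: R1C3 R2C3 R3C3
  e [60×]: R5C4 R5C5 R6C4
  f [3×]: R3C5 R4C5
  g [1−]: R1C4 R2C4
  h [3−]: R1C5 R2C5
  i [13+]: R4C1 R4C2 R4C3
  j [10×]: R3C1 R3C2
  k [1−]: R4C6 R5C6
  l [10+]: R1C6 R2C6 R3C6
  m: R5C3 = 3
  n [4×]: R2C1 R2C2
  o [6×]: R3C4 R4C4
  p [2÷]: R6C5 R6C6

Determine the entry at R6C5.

4

Cage m is a single given cell, which forces R5C3 = 3.
Column 3 needs a 1, and only R6C3 is open for it.
Cage a's pair has quotient 6; hence R5C1 = 1.
Row 6 now contains 1, which forces R6C1 = 6.
1 is placed in column 1, so R2C1 = 4.
The two cells of cage n must have product 4; hence R2C2 = 1.
In column 3, 2 can only go at R4C3, so R4C3 = 2.
The 3 cells of cage i must have sum 13; hence R4C1 = 5.
Cage i needs sum 13, leaving R4C2 = 6.
5 is placed in column 1, leaving R3C1 = 2.
Cage j needs two cells with product 10, so R3C2 = 5.
Row 3 already has 2, so R3C4 = 6.
Column 1 already has 2, leaving R1C1 = 3.
Row 3 already has 6; hence R3C3 = 4.
The two cells of cage o must have product 6; hence R4C4 = 1.
Row 4 now contains 1, so R4C5 = 3.
Row 4 already has 3, leaving R4C6 = 4.
The 3 cells of cage b must have sum 8; hence R5C2 = 4.
Cage b needs sum 8, which forces R6C2 = 3.
4 is placed in column 6, which forces R6C6 = 2.
4 is placed in column 2, so R1C2 = 2.
Row 1 now contains 2; hence R1C4 = 4.
Row 1 now contains 2, so R1C5 = 5.
5 is placed in column 5, which forces R2C5 = 2.
3 is placed in column 5; hence R3C5 = 1.
1 is placed in row 3; hence R3C6 = 3.
Cage e needs product 60, which forces R5C4 = 2.
Cage e has product 60, so R5C5 = 6.
2 is placed in column 6, which forces R5C6 = 5.
Row 6 already has 2, so R6C4 = 5.
Row 6 already has 2, which forces R6C5 = 4.
Row 1 now contains 5; hence R1C3 = 6.
The 3 cells of cage l must have sum 10, which forces R1C6 = 1.
The 3 cells of cage d must have sum 15, which forces R2C3 = 5.
5 is placed in column 4, which forces R2C4 = 3.
Column 6 now contains 3, so R2C6 = 6.
Filled in: 3 2 6 4 5 1 / 4 1 5 3 2 6 / 2 5 4 6 1 3 / 5 6 2 1 3 4 / 1 4 3 2 6 5 / 6 3 1 5 4 2.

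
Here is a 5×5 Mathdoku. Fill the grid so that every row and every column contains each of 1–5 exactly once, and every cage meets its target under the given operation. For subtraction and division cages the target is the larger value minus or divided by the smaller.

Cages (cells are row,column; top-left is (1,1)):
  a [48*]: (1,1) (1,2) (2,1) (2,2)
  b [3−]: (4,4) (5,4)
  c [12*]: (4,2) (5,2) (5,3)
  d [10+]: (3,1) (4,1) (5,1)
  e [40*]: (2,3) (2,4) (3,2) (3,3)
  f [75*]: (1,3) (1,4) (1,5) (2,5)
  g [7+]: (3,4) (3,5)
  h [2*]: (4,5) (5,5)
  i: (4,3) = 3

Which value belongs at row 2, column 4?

4

Cage f needs product 75, leaving (2,5) = 5.
Cage i is a single given cell, so (4,3) = 3.
Cage c needs product 12; hence (5,2) = 3.
The only place for 3 in row 2 is (2,1).
In row 1, 2 can only go at (1,1), so (1,1) = 2.
The 4 cells of cage a must have product 48, which forces (1,2) = 4.
Cage a has product 48, which forces (2,2) = 2.
Column 2 now contains 2; hence (4,2) = 1.
1 is placed in row 4, so (4,5) = 2.
Column 5 already has 2, which forces (5,5) = 1.
1 is placed in column 5; hence (1,5) = 3.
Cage d has sum 10, so (3,1) = 1.
Column 2 now contains 1; hence (3,2) = 5.
Cage e needs product 40, leaving (3,3) = 2.
Column 5 now contains 3, which forces (3,5) = 4.
The two cells of cage b must have difference 3, which forces (4,4) = 5.
Cage c has product 12, leaving (5,3) = 4.
Cage b needs two cells with difference 3; hence (5,4) = 2.
Cage f has product 75, leaving (1,3) = 5.
Column 4 now contains 5, which forces (1,4) = 1.
Column 3 now contains 4, leaving (2,3) = 1.
Cage e needs product 40, so (2,4) = 4.
Row 3 already has 4, which forces (3,4) = 3.
Row 4 now contains 5, so (4,1) = 4.
Row 5 now contains 4, leaving (5,1) = 5.
The full grid is 2 4 5 1 3 / 3 2 1 4 5 / 1 5 2 3 4 / 4 1 3 5 2 / 5 3 4 2 1.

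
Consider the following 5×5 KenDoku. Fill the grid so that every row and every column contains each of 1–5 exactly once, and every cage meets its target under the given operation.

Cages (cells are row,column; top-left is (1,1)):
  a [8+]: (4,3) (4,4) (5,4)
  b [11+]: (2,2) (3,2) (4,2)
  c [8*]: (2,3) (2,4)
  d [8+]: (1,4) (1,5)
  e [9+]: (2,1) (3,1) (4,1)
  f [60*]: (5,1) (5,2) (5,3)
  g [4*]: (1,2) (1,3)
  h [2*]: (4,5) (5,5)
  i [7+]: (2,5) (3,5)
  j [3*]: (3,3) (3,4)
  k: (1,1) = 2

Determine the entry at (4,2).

Cage k is a single given cell, leaving (1,1) = 2.
In row 2, 1 can only go at (2,1), so (2,1) = 1.
Row 2 needs a 3, and only (2,5) is open for it.
Cage d needs two cells with sum 8; hence (1,4) = 3.
Column 5 now contains 3, so (1,5) = 5.
Column 4 already has 3, leaving (3,4) = 1.
The two cells of cage i must have sum 7; hence (3,5) = 4.
Row 3 already has 1, so (3,3) = 3.
Row 3 now contains 3, so (3,1) = 5.
Row 3 now contains 5, which forces (3,2) = 2.
Cage e has sum 9, which forces (4,1) = 3.
3 is placed in column 1, which forces (5,1) = 4.
Row 5 now contains 4, leaving (5,3) = 5.
5 is placed in row 5, leaving (5,4) = 2.
2 is placed in row 5, which forces (5,5) = 1.
The two cells of cage c must have product 8; hence (2,3) = 2.
Column 4 already has 2; hence (2,4) = 4.
Column 3 now contains 2, which forces (4,3) = 1.
Column 4 now contains 4, which forces (4,4) = 5.
1 is placed in column 5; hence (4,5) = 2.
5 is placed in row 5, leaving (5,2) = 3.
Cage g needs two cells with product 4, so (1,2) = 1.
Column 3 already has 1, leaving (1,3) = 4.
4 is placed in row 2, so (2,2) = 5.
Row 4 now contains 5, which forces (4,2) = 4.
The full grid is 2 1 4 3 5 / 1 5 2 4 3 / 5 2 3 1 4 / 3 4 1 5 2 / 4 3 5 2 1.

4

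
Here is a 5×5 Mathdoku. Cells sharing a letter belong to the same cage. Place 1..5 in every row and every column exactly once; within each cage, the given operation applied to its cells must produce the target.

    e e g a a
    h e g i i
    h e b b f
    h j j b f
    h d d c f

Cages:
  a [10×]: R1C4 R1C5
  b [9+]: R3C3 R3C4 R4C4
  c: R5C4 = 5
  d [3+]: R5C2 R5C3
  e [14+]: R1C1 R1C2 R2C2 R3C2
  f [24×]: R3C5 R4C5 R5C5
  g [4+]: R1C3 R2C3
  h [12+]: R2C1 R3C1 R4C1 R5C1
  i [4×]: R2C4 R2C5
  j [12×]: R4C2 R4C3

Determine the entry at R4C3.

4

C is a freebie, so R5C4 = 5.
5 is placed in column 4, which forces R1C4 = 2.
Cage a's pair has product 10, leaving R1C5 = 5.
The only place for 3 in row 2 is R2C3.
Column 3 already has 3; hence R1C3 = 1.
Cage j needs two cells with product 12; hence R4C2 = 3.
Column 3 already has 3, leaving R4C3 = 4.
Row 4 now contains 4, leaving R4C4 = 1.
Row 4 now contains 4, which forces R4C5 = 2.
Column 3 now contains 1, which forces R5C3 = 2.
Cage e has sum 14, which forces R1C1 = 3.
3 is placed in column 2, so R1C2 = 4.
Column 4 now contains 1, which forces R2C4 = 4.
The two cells of cage i must have product 4; hence R2C5 = 1.
2 is placed in column 3, so R3C3 = 5.
Cage b has sum 9, leaving R3C4 = 3.
Row 3 now contains 3, so R3C5 = 4.
Row 4 now contains 2, so R4C1 = 5.
2 is placed in row 5, leaving R5C2 = 1.
4 is placed in column 5, leaving R5C5 = 3.
Row 2 now contains 1, so R2C1 = 2.
The 4 cells of cage e must have sum 14; hence R2C2 = 5.
Cage h has sum 12, so R3C1 = 1.
5 is placed in row 3; hence R3C2 = 2.
1 is placed in row 5, which forces R5C1 = 4.
Filled in: 3 4 1 2 5 / 2 5 3 4 1 / 1 2 5 3 4 / 5 3 4 1 2 / 4 1 2 5 3.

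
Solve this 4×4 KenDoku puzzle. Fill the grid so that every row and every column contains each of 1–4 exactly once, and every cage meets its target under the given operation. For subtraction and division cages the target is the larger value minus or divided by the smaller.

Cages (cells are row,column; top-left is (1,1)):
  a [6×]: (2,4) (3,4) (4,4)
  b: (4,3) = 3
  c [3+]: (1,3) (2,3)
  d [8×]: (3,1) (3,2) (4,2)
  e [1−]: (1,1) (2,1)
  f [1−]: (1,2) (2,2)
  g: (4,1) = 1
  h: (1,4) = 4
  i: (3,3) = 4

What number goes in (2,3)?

2

Cage h is a single given cell, leaving (1,4) = 4.
I is a freebie, which forces (3,3) = 4.
Cage g is a single given cell, which forces (4,1) = 1.
B is a freebie, leaving (4,3) = 3.
Row 4 already has 3, leaving (4,4) = 2.
Column 1 now contains 1; hence (3,1) = 2.
Cage d needs product 8; hence (3,2) = 1.
1 is placed in row 3, which forces (3,4) = 3.
Row 4 now contains 2, which forces (4,2) = 4.
Column 1 already has 2, which forces (1,1) = 3.
3 is placed in row 1, leaving (1,2) = 2.
Row 1 already has 2, which forces (1,3) = 1.
Cage e needs two cells with difference 1, so (2,1) = 4.
2 is placed in column 2, leaving (2,2) = 3.
Column 3 already has 1, which forces (2,3) = 2.
3 is placed in column 4, so (2,4) = 1.
The full grid is 3 2 1 4 / 4 3 2 1 / 2 1 4 3 / 1 4 3 2.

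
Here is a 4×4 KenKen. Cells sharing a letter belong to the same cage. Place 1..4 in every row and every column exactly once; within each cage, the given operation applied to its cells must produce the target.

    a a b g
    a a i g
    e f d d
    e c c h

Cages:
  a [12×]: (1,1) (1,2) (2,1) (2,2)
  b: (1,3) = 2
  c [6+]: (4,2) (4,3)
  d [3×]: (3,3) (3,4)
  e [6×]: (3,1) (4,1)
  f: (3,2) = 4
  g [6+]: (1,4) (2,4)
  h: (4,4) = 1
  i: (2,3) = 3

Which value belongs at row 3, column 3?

Cage b is given, so (1,3) = 2.
2 is placed in row 1, which forces (1,4) = 4.
I is a freebie, leaving (2,3) = 3.
Column 4 now contains 4; hence (2,4) = 2.
F is a freebie, so (3,2) = 4.
3 is placed in column 3, leaving (3,3) = 1.
Row 3 already has 1; hence (3,4) = 3.
4 is placed in column 2, which forces (4,2) = 2.
Column 3 already has 2, so (4,3) = 4.
H is a freebie, which forces (4,4) = 1.
The 4 cells of cage a must have product 12; hence (1,1) = 1.
Cage a has product 12, leaving (1,2) = 3.
The 4 cells of cage a must have product 12, which forces (2,1) = 4.
4 is placed in column 2; hence (2,2) = 1.
3 is placed in row 3; hence (3,1) = 2.
Row 4 now contains 2, so (4,1) = 3.
Completed grid: 1 3 2 4 / 4 1 3 2 / 2 4 1 3 / 3 2 4 1.

1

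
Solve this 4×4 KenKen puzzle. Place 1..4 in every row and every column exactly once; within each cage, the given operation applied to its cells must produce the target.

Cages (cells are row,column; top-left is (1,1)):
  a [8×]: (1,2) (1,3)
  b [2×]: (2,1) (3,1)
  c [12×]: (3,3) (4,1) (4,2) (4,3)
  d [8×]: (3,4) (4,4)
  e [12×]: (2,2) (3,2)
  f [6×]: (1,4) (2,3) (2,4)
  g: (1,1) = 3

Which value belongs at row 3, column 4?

Cage g is a single given cell; hence (1,1) = 3.
Row 1 needs a 1, and only (1,4) is open for it.
Row 2 needs a 1, and only (2,1) is open for it.
Column 1 now contains 1; hence (3,1) = 2.
2 is placed in row 3, so (3,3) = 1.
2 is placed in row 3, leaving (3,4) = 4.
Column 1 already has 2, which forces (4,1) = 4.
1 is placed in column 3, so (4,3) = 3.
Column 4 already has 4; hence (4,4) = 2.
Cage e needs two cells with product 12, which forces (2,2) = 4.
3 is placed in column 3, leaving (2,3) = 2.
Column 4 already has 2, which forces (2,4) = 3.
Row 3 now contains 4; hence (3,2) = 3.
Row 4 now contains 3, so (4,2) = 1.
Column 2 now contains 4; hence (1,2) = 2.
2 is placed in column 3, so (1,3) = 4.
Completed grid: 3 2 4 1 / 1 4 2 3 / 2 3 1 4 / 4 1 3 2.

4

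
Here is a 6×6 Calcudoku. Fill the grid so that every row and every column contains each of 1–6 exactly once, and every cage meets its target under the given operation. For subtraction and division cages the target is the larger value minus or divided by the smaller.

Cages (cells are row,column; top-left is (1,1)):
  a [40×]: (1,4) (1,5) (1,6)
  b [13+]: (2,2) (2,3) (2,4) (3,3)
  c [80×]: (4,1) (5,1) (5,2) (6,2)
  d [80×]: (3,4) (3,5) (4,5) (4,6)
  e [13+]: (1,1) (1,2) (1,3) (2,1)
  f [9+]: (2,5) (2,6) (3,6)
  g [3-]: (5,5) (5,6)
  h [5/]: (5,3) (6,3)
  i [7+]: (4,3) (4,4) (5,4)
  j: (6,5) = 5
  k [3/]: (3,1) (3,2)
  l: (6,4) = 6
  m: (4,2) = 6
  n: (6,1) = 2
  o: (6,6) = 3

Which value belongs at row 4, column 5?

Cage m is a single given cell, which forces (4,2) = 6.
N is a freebie; hence (6,1) = 2.
Cage l is a single given cell, so (6,4) = 6.
Cage j is a single given cell, so (6,5) = 5.
Cage o is given; hence (6,6) = 3.
Cage h needs two cells with quotient 5, which forces (5,3) = 5.
Row 6 already has 5, so (6,3) = 1.
Cage c needs product 80, leaving (4,1) = 5.
The 4 cells of cage c must have product 80, leaving (5,1) = 4.
Cage c has product 80, which forces (5,2) = 1.
Row 5 already has 1, which forces (5,5) = 3.
Row 5 already has 1, leaving (5,6) = 6.
Row 6 already has 1, which forces (6,2) = 4.
The 4 cells of cage d must have product 80; hence (3,4) = 5.
3 is placed in row 5; hence (5,4) = 2.
2 is placed in column 4; hence (1,4) = 4.
Cage a needs product 40, which forces (1,5) = 2.
Cage a has product 40, so (1,6) = 5.
Column 5 already has 2, so (3,5) = 4.
Column 5 now contains 4, which forces (4,5) = 1.
Cage e has sum 13, so (1,1) = 1.
5 is placed in row 1, so (1,2) = 3.
Row 1 already has 4, leaving (1,3) = 6.
Cage e has sum 13, so (2,1) = 3.
3 is placed in row 2; hence (2,4) = 1.
Column 5 now contains 4; hence (2,5) = 6.
Row 2 already has 1, so (2,6) = 2.
Column 1 already has 1; hence (3,1) = 6.
Column 2 already has 3, so (3,2) = 2.
Row 3 already has 2; hence (3,3) = 3.
Column 6 already has 2; hence (3,6) = 1.
Cage i has sum 7, so (4,3) = 2.
Row 4 now contains 1; hence (4,4) = 3.
Cage d needs product 80, leaving (4,6) = 4.
2 is placed in row 2, leaving (2,2) = 5.
2 is placed in row 2, which forces (2,3) = 4.
Filled in: 1 3 6 4 2 5 / 3 5 4 1 6 2 / 6 2 3 5 4 1 / 5 6 2 3 1 4 / 4 1 5 2 3 6 / 2 4 1 6 5 3.

1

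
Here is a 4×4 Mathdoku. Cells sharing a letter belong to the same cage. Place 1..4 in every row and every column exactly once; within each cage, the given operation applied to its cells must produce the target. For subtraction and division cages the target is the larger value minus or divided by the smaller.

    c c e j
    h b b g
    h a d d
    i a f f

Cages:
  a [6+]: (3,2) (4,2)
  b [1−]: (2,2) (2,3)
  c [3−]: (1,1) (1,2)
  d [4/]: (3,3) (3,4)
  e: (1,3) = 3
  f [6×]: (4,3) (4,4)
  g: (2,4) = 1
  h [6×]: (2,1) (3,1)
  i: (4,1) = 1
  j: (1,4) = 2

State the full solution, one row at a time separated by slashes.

E is a freebie; hence (1,3) = 3.
Cage j is given, leaving (1,4) = 2.
Cage g is a single given cell; hence (2,4) = 1.
1 is placed in column 4, which forces (3,4) = 4.
Cage i is given; hence (4,1) = 1.
Column 3 now contains 3, leaving (4,3) = 2.
2 is placed in column 4, leaving (4,4) = 3.
Column 1 now contains 1, so (1,1) = 4.
Cage c's pair has difference 3; hence (1,2) = 1.
Cage b's pair has difference 1; hence (2,2) = 3.
2 is placed in column 3, which forces (2,3) = 4.
4 is placed in row 3, so (3,2) = 2.
4 is placed in row 3; hence (3,3) = 1.
Row 4 already has 2; hence (4,2) = 4.
3 is placed in row 2, leaving (2,1) = 2.
2 is placed in row 3, so (3,1) = 3.

4 1 3 2 / 2 3 4 1 / 3 2 1 4 / 1 4 2 3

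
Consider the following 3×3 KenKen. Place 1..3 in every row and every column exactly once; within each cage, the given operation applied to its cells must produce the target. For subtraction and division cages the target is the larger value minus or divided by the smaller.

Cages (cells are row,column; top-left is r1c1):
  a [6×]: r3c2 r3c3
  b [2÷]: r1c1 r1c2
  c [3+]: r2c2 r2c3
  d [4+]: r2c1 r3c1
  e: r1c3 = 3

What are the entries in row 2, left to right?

3 2 1

Cage e is given, so r1c3 = 3.
3 is placed in column 3; hence r3c3 = 2.
Cage c's pair has sum 3, leaving r2c2 = 2.
Column 3 now contains 2, which forces r2c3 = 1.
Row 3 now contains 2, which forces r3c2 = 3.
Cage b's pair has quotient 2, which forces r1c1 = 2.
Column 2 already has 2; hence r1c2 = 1.
1 is placed in row 2, which forces r2c1 = 3.
3 is placed in row 3, which forces r3c1 = 1.
Filled in: 2 1 3 / 3 2 1 / 1 3 2.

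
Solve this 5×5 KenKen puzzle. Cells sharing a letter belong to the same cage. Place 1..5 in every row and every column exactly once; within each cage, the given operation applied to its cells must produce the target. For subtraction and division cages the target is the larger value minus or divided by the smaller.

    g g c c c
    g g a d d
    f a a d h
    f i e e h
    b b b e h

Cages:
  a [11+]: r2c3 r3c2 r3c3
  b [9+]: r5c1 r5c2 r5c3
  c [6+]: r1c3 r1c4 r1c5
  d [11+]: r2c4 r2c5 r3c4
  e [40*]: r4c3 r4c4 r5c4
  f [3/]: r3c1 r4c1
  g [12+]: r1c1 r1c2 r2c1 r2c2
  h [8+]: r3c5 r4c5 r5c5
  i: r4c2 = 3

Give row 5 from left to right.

Cage i is given, which forces r4c2 = 3.
Cage f needs two cells with quotient 3, which forces r3c1 = 3.
Row 4 now contains 3, which forces r4c1 = 1.
Cage b needs sum 9, so r5c3 = 3.
In row 2, 3 can only go at r2c4, so r2c4 = 3.
Cage c has sum 6, which forces r1c5 = 3.
Cage d has sum 11; hence r2c5 = 4.
The 3 cells of cage d must have sum 11, so r3c4 = 4.
Cage a needs sum 11, so r2c3 = 5.
Cage a needs sum 11, leaving r3c2 = 5.
The 3 cells of cage a must have sum 11, leaving r3c3 = 1.
Row 3 now contains 1, which forces r3c5 = 2.
The 3 cells of cage e must have product 40; hence r4c3 = 4.
2 is placed in column 5, leaving r4c5 = 5.
Column 5 already has 5, which forces r5c5 = 1.
Cage g needs sum 12, which forces r1c1 = 5.
Cage g has sum 12, so r1c2 = 4.
Column 3 now contains 1, which forces r1c3 = 2.
The 3 cells of cage c must have sum 6, so r1c4 = 1.
Row 2 now contains 5, so r2c1 = 2.
Cage g needs sum 12, leaving r2c2 = 1.
5 is placed in row 4, so r4c4 = 2.
Column 1 now contains 2, leaving r5c1 = 4.
Column 2 already has 4, which forces r5c2 = 2.
Cage e has product 40; hence r5c4 = 5.
Completed grid: 5 4 2 1 3 / 2 1 5 3 4 / 3 5 1 4 2 / 1 3 4 2 5 / 4 2 3 5 1.

4 2 3 5 1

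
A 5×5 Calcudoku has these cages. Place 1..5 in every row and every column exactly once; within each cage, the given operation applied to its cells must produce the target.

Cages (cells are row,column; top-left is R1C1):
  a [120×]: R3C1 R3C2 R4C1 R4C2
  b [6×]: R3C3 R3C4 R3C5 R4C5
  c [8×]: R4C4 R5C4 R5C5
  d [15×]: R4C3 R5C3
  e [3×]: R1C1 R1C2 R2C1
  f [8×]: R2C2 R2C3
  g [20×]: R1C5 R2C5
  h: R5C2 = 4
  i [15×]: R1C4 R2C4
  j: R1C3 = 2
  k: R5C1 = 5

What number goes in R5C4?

1

Cage e needs product 3, leaving R1C1 = 3.
Cage e has product 3, leaving R1C2 = 1.
J is a freebie, so R1C3 = 2.
Row 1 already has 3, so R1C4 = 5.
Row 1 already has 5, so R1C5 = 4.
The 3 cells of cage e must have product 3, which forces R2C1 = 1.
Column 3 already has 2, which forces R2C3 = 4.
Column 4 already has 5, leaving R2C4 = 3.
Column 5 now contains 4, which forces R2C5 = 5.
Cage b has product 6, so R4C5 = 1.
Cage k is a single given cell, which forces R5C1 = 5.
H is a freebie, leaving R5C2 = 4.
5 is placed in row 5, leaving R5C3 = 3.
Column 5 already has 1; hence R5C5 = 2.
4 is placed in row 2; hence R2C2 = 2.
3 is placed in column 3, leaving R3C3 = 1.
Cage b needs product 6, so R3C4 = 2.
2 is placed in column 5, leaving R3C5 = 3.
3 is placed in column 3, so R4C3 = 5.
Cage c has product 8; hence R4C4 = 4.
2 is placed in row 5, leaving R5C4 = 1.
2 is placed in row 3; hence R3C1 = 4.
Row 3 already has 3; hence R3C2 = 5.
Row 4 already has 4, leaving R4C1 = 2.
Row 4 already has 5; hence R4C2 = 3.
Completed grid: 3 1 2 5 4 / 1 2 4 3 5 / 4 5 1 2 3 / 2 3 5 4 1 / 5 4 3 1 2.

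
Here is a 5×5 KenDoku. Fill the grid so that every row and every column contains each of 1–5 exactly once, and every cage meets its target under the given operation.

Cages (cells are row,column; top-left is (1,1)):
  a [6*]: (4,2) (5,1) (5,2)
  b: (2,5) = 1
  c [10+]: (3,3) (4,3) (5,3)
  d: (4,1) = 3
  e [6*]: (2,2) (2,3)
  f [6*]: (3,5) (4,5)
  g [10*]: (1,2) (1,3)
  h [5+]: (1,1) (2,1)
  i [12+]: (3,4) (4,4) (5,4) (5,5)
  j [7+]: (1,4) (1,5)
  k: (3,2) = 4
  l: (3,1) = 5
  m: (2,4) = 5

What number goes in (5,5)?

M is a freebie, which forces (2,4) = 5.
B is a freebie, leaving (2,5) = 1.
Cage l is a single given cell; hence (3,1) = 5.
K is a freebie; hence (3,2) = 4.
Cage d is given, leaving (4,1) = 3.
Row 4 already has 3, leaving (4,5) = 2.
The two cells of cage h must have sum 5; hence (1,1) = 1.
Cage h's pair has sum 5, which forces (2,1) = 4.
2 is placed in column 5, so (3,5) = 3.
2 is placed in row 4; hence (4,2) = 1.
1 is placed in row 4, which forces (4,4) = 4.
The 3 cells of cage a must have product 6, which forces (5,1) = 2.
Cage a has product 6, which forces (5,2) = 3.
Row 5 now contains 3, leaving (5,4) = 1.
Column 2 now contains 3; hence (2,2) = 2.
The two cells of cage e must have product 6, so (2,3) = 3.
The 3 cells of cage c must have sum 10; hence (3,3) = 1.
Column 4 already has 1; hence (3,4) = 2.
Row 4 already has 4, which forces (4,3) = 5.
The 3 cells of cage c must have sum 10, so (5,3) = 4.
Cage i has sum 12, leaving (5,5) = 5.
Column 2 already has 2; hence (1,2) = 5.
Column 3 already has 5, leaving (1,3) = 2.
Column 4 already has 2, which forces (1,4) = 3.
Column 5 now contains 5, which forces (1,5) = 4.
Filled in: 1 5 2 3 4 / 4 2 3 5 1 / 5 4 1 2 3 / 3 1 5 4 2 / 2 3 4 1 5.

5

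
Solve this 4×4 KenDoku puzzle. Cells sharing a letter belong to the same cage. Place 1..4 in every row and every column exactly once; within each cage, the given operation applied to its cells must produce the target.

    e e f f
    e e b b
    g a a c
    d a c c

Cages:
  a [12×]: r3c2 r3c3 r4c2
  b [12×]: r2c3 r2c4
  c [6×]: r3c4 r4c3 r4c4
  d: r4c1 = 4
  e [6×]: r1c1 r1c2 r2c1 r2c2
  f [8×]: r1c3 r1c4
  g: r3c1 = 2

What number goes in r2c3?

3

G is a freebie, so r3c1 = 2.
D is a freebie, leaving r4c1 = 4.
Row 1 needs a 3, and only r1c1 is open for it.
Cage e has product 6; hence r1c2 = 1.
Column 1 already has 3, so r2c1 = 1.
The 4 cells of cage e must have product 6, so r2c2 = 2.
Column 2 now contains 1, which forces r4c2 = 3.
3 is placed in column 2, which forces r3c2 = 4.
The 3 cells of cage a must have product 12; hence r3c3 = 1.
Cage c has product 6; hence r3c4 = 3.
Column 3 now contains 1, so r4c3 = 2.
Row 4 now contains 2; hence r4c4 = 1.
Column 3 already has 2, leaving r1c3 = 4.
The two cells of cage f must have product 8; hence r1c4 = 2.
The two cells of cage b must have product 12, leaving r2c3 = 3.
Column 4 already has 3, leaving r2c4 = 4.
The full grid is 3 1 4 2 / 1 2 3 4 / 2 4 1 3 / 4 3 2 1.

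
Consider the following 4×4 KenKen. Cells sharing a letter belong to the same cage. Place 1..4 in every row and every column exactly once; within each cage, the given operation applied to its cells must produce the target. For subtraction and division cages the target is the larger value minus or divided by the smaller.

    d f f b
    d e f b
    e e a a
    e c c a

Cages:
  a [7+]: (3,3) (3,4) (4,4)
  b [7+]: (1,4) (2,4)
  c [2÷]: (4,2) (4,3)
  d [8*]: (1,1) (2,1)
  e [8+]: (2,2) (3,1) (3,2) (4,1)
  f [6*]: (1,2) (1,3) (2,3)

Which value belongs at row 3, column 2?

3

Cage a has sum 7, so (3,3) = 4.
Row 3 needs a 2, and only (3,4) is open for it.
2 is placed in column 4; hence (4,4) = 1.
Cage e needs sum 8; hence (2,2) = 1.
Cage e has sum 8, which forces (3,1) = 1.
Cage e needs sum 8, so (3,2) = 3.
Row 4 already has 1, so (4,1) = 3.
Cage c's pair has quotient 2; hence (4,2) = 4.
Row 4 already has 1; hence (4,3) = 2.
Column 2 now contains 3, leaving (1,2) = 2.
Cage f has product 6; hence (1,3) = 1.
Column 3 already has 2, so (2,3) = 3.
Row 2 already has 3, which forces (2,4) = 4.
Row 1 already has 2, which forces (1,1) = 4.
Column 4 already has 4, so (1,4) = 3.
Row 2 already has 4, leaving (2,1) = 2.
The full grid is 4 2 1 3 / 2 1 3 4 / 1 3 4 2 / 3 4 2 1.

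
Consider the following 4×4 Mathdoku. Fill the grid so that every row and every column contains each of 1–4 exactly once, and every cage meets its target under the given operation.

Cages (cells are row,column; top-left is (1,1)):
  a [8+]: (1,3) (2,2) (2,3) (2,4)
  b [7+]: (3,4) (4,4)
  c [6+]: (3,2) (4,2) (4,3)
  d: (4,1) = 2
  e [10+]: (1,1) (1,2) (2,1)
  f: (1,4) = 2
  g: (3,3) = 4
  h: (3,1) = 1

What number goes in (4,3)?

F is a freebie, so (1,4) = 2.
Cage h is a single given cell, which forces (3,1) = 1.
G is a freebie, leaving (3,3) = 4.
4 is placed in row 3, so (3,4) = 3.
Cage d is a single given cell, leaving (4,1) = 2.
3 is placed in column 4, leaving (4,4) = 4.
Row 1 now contains 2; hence (1,1) = 4.
Cage e needs sum 10, leaving (1,2) = 3.
Row 1 now contains 2, leaving (1,3) = 1.
The 3 cells of cage e must have sum 10, leaving (2,1) = 3.
Cage a has sum 8, which forces (2,2) = 4.
Cage a has sum 8; hence (2,3) = 2.
Column 4 already has 4; hence (2,4) = 1.
Row 3 already has 3; hence (3,2) = 2.
3 is placed in column 2, leaving (4,2) = 1.
Column 3 already has 1; hence (4,3) = 3.
The full grid is 4 3 1 2 / 3 4 2 1 / 1 2 4 3 / 2 1 3 4.

3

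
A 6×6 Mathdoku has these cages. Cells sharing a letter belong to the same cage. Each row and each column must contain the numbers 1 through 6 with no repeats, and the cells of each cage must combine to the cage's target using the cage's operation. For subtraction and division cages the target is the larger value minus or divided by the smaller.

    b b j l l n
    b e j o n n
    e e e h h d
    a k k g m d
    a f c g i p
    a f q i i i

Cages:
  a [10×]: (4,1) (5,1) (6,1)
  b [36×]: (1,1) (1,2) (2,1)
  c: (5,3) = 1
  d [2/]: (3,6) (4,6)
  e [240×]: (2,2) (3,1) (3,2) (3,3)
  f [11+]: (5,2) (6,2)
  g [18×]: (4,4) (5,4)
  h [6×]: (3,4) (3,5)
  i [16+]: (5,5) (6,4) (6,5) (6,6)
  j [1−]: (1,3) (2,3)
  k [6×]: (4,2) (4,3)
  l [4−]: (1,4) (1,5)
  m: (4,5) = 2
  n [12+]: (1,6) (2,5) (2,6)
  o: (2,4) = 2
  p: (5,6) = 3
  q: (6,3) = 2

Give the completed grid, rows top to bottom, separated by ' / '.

3 2 4 5 1 6 / 6 4 3 2 5 1 / 4 3 5 1 6 2 / 5 1 6 3 2 4 / 2 5 1 6 4 3 / 1 6 2 4 3 5

Cage o is given, which forces (2,4) = 2.
Cage m is given, so (4,5) = 2.
C is a freebie; hence (5,3) = 1.
Cage p is a single given cell, which forces (5,6) = 3.
Cage q is given, leaving (6,3) = 2.
Cage d needs two cells with quotient 2, which forces (3,6) = 2.
The two cells of cage k must have product 6; hence (4,2) = 1.
Cage k's pair has product 6, so (4,3) = 6.
The two cells of cage g must have product 18, so (4,4) = 3.
Row 4 now contains 1, leaving (4,6) = 4.
Cage a needs product 10, leaving (5,1) = 2.
Row 5 now contains 3, so (5,4) = 6.
The 4 cells of cage e must have product 240, leaving (2,2) = 4.
Column 4 already has 6, so (3,4) = 1.
Cage h's pair has product 6, so (3,5) = 6.
Row 4 now contains 1, leaving (4,1) = 5.
6 is placed in row 5, leaving (5,2) = 5.
Row 5 already has 5, which forces (5,5) = 4.
Cage a has product 10, which forces (6,1) = 1.
Cage f needs two cells with sum 11, which forces (6,2) = 6.
Row 6 now contains 6, leaving (6,6) = 5.
The two cells of cage j must have difference 1, so (1,3) = 4.
Column 4 already has 1, leaving (1,4) = 5.
Cage l needs two cells with difference 4, so (1,5) = 1.
1 is placed in row 1, leaving (1,6) = 6.
Cage n needs sum 12, which forces (2,5) = 5.
Column 6 already has 6; hence (2,6) = 1.
The 4 cells of cage e must have product 240; hence (3,1) = 4.
Column 2 already has 5, which forces (3,2) = 3.
The 4 cells of cage e must have product 240, which forces (3,3) = 5.
5 is placed in row 6, leaving (6,4) = 4.
5 is placed in row 6, so (6,5) = 3.
Row 1 already has 6, which forces (1,1) = 3.
3 is placed in column 2, leaving (1,2) = 2.
Cage b needs product 36, leaving (2,1) = 6.
5 is placed in row 2, leaving (2,3) = 3.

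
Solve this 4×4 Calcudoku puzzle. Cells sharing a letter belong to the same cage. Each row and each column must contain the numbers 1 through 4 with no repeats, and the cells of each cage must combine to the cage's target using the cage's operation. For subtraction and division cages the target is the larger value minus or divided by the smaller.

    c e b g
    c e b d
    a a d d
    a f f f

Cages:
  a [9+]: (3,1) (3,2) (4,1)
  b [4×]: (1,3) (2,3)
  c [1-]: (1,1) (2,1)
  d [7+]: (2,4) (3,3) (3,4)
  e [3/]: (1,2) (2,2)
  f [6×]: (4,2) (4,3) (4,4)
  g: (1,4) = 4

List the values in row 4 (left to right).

Cage g is given; hence (1,4) = 4.
4 is placed in row 1, leaving (1,3) = 1.
The two cells of cage b must have product 4, so (2,3) = 4.
Row 1 already has 1, leaving (1,2) = 3.
Cage e needs two cells with quotient 3, so (2,2) = 1.
Column 2 now contains 1, leaving (4,2) = 2.
Row 4 already has 2; hence (4,3) = 3.
Row 4 already has 3, which forces (4,4) = 1.
Row 1 already has 3, so (1,1) = 2.
The two cells of cage c must have difference 1, leaving (2,1) = 3.
Cage d has sum 7; hence (2,4) = 2.
Cage a has sum 9, which forces (3,1) = 1.
2 is placed in column 2, leaving (3,2) = 4.
Column 3 already has 3, so (3,3) = 2.
Column 4 already has 1, which forces (3,4) = 3.
Row 4 already has 3, so (4,1) = 4.
The full grid is 2 3 1 4 / 3 1 4 2 / 1 4 2 3 / 4 2 3 1.

4 2 3 1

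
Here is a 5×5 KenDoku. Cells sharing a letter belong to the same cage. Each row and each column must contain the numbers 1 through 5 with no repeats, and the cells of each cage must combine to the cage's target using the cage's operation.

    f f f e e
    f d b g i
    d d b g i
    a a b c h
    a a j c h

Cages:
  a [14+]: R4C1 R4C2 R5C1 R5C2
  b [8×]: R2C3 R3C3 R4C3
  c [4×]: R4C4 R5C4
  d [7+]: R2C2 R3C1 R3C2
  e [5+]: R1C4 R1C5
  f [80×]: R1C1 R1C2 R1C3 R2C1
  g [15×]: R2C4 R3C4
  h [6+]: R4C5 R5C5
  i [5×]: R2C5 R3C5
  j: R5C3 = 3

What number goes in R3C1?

Cage j is a single given cell; hence R5C3 = 3.
Column 3 needs a 5, and only R1C3 is open for it.
In column 4, 2 can only go at R1C4, so R1C4 = 2.
Cage f has product 80, leaving R1C1 = 1.
Row 1 now contains 2; hence R1C2 = 4.
The two cells of cage e must have sum 5, so R1C5 = 3.
Cage f needs product 80, so R2C1 = 4.
Row 3 needs a 4, and only R3C3 is open for it.
Row 3 needs a 2, and only R3C1 is open for it.
Cage d needs sum 7, so R2C2 = 2.
Row 2 already has 2, leaving R2C3 = 1.
Row 2 now contains 1, so R2C5 = 5.
The 3 cells of cage d must have sum 7, leaving R3C2 = 3.
Row 3 now contains 3, which forces R3C4 = 5.
5 is placed in column 5, leaving R3C5 = 1.
The 4 cells of cage a must have sum 14, leaving R4C1 = 3.
Cage a has sum 14, leaving R4C2 = 5.
Column 3 already has 1, leaving R4C3 = 2.
Row 4 already has 2, which forces R4C5 = 4.
Column 1 already has 2; hence R5C1 = 5.
The 4 cells of cage a must have sum 14; hence R5C2 = 1.
Row 5 now contains 1, so R5C4 = 4.
4 is placed in column 5, which forces R5C5 = 2.
Row 2 already has 5, which forces R2C4 = 3.
Row 4 now contains 4; hence R4C4 = 1.
The full grid is 1 4 5 2 3 / 4 2 1 3 5 / 2 3 4 5 1 / 3 5 2 1 4 / 5 1 3 4 2.

2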